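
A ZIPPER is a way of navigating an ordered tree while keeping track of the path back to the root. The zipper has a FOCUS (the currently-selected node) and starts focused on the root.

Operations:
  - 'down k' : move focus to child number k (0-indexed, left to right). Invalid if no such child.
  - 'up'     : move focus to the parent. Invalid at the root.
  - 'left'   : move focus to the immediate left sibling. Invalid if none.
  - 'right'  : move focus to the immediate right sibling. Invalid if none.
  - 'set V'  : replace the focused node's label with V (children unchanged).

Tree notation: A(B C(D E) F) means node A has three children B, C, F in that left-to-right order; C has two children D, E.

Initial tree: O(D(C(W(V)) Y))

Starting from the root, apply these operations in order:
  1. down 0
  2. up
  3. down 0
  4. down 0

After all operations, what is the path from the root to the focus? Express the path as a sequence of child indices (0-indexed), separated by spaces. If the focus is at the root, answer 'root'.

Step 1 (down 0): focus=D path=0 depth=1 children=['C', 'Y'] left=[] right=[] parent=O
Step 2 (up): focus=O path=root depth=0 children=['D'] (at root)
Step 3 (down 0): focus=D path=0 depth=1 children=['C', 'Y'] left=[] right=[] parent=O
Step 4 (down 0): focus=C path=0/0 depth=2 children=['W'] left=[] right=['Y'] parent=D

Answer: 0 0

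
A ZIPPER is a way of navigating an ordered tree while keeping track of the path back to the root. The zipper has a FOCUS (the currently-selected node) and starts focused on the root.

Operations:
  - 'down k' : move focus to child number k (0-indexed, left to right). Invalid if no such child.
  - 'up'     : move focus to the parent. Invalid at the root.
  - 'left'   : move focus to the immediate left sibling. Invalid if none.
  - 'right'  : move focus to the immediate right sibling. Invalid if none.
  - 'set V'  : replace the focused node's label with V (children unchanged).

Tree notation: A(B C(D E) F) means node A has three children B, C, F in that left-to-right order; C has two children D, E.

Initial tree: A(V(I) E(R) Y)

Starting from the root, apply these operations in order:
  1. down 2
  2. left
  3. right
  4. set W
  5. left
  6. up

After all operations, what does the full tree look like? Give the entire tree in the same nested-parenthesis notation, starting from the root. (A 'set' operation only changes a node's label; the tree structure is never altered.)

Step 1 (down 2): focus=Y path=2 depth=1 children=[] left=['V', 'E'] right=[] parent=A
Step 2 (left): focus=E path=1 depth=1 children=['R'] left=['V'] right=['Y'] parent=A
Step 3 (right): focus=Y path=2 depth=1 children=[] left=['V', 'E'] right=[] parent=A
Step 4 (set W): focus=W path=2 depth=1 children=[] left=['V', 'E'] right=[] parent=A
Step 5 (left): focus=E path=1 depth=1 children=['R'] left=['V'] right=['W'] parent=A
Step 6 (up): focus=A path=root depth=0 children=['V', 'E', 'W'] (at root)

Answer: A(V(I) E(R) W)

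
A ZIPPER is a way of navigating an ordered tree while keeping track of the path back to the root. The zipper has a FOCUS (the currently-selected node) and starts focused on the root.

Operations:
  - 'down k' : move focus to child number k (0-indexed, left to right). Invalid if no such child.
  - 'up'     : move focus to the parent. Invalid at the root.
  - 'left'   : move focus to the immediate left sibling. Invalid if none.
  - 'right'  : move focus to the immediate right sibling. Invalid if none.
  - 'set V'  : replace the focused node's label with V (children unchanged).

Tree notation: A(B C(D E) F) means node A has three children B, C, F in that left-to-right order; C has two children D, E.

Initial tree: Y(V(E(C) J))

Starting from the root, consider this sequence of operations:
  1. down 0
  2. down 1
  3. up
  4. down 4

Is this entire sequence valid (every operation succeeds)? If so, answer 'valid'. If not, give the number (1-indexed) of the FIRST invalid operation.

Step 1 (down 0): focus=V path=0 depth=1 children=['E', 'J'] left=[] right=[] parent=Y
Step 2 (down 1): focus=J path=0/1 depth=2 children=[] left=['E'] right=[] parent=V
Step 3 (up): focus=V path=0 depth=1 children=['E', 'J'] left=[] right=[] parent=Y
Step 4 (down 4): INVALID

Answer: 4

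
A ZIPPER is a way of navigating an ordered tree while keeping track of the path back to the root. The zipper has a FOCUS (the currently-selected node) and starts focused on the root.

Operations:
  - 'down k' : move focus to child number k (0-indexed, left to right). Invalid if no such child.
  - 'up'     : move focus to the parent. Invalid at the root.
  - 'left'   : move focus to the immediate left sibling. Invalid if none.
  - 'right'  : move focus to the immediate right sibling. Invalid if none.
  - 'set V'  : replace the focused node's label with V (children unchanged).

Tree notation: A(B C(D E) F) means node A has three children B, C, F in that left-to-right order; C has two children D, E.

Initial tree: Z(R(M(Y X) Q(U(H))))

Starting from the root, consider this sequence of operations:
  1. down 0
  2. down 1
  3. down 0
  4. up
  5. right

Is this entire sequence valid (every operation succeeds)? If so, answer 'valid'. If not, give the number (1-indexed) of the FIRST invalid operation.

Answer: 5

Derivation:
Step 1 (down 0): focus=R path=0 depth=1 children=['M', 'Q'] left=[] right=[] parent=Z
Step 2 (down 1): focus=Q path=0/1 depth=2 children=['U'] left=['M'] right=[] parent=R
Step 3 (down 0): focus=U path=0/1/0 depth=3 children=['H'] left=[] right=[] parent=Q
Step 4 (up): focus=Q path=0/1 depth=2 children=['U'] left=['M'] right=[] parent=R
Step 5 (right): INVALID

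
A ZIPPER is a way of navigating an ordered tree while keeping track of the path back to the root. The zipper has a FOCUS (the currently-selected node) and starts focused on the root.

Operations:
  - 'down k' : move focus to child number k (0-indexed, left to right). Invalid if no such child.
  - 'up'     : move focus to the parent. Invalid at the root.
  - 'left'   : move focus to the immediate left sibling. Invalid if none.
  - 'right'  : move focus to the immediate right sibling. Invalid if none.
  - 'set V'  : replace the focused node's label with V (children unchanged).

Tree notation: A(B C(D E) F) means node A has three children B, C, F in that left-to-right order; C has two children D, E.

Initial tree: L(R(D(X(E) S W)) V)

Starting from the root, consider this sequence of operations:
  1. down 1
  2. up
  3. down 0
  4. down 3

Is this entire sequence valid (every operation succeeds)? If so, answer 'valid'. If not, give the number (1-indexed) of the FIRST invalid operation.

Step 1 (down 1): focus=V path=1 depth=1 children=[] left=['R'] right=[] parent=L
Step 2 (up): focus=L path=root depth=0 children=['R', 'V'] (at root)
Step 3 (down 0): focus=R path=0 depth=1 children=['D'] left=[] right=['V'] parent=L
Step 4 (down 3): INVALID

Answer: 4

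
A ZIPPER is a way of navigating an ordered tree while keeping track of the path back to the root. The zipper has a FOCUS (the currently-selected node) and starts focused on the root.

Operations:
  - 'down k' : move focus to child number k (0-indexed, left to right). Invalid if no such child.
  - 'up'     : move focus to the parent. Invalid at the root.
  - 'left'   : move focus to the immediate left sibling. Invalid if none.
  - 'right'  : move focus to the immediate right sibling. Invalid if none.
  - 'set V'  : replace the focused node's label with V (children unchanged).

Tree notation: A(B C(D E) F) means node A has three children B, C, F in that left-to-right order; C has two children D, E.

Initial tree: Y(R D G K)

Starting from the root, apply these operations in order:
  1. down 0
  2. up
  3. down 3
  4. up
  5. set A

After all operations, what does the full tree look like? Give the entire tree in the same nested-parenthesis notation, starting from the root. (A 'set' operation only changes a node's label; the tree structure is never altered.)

Answer: A(R D G K)

Derivation:
Step 1 (down 0): focus=R path=0 depth=1 children=[] left=[] right=['D', 'G', 'K'] parent=Y
Step 2 (up): focus=Y path=root depth=0 children=['R', 'D', 'G', 'K'] (at root)
Step 3 (down 3): focus=K path=3 depth=1 children=[] left=['R', 'D', 'G'] right=[] parent=Y
Step 4 (up): focus=Y path=root depth=0 children=['R', 'D', 'G', 'K'] (at root)
Step 5 (set A): focus=A path=root depth=0 children=['R', 'D', 'G', 'K'] (at root)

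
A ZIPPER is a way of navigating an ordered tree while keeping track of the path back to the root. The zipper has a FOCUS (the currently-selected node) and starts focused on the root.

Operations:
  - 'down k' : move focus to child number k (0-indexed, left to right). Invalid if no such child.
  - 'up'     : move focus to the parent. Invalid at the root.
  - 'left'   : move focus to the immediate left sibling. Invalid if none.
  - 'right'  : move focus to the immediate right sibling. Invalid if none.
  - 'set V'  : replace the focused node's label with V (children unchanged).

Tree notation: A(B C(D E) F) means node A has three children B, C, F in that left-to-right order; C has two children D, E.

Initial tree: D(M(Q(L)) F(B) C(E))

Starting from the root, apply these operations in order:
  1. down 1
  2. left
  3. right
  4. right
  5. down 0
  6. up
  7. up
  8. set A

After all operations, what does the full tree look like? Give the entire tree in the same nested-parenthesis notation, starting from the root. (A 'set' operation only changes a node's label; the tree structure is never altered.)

Answer: A(M(Q(L)) F(B) C(E))

Derivation:
Step 1 (down 1): focus=F path=1 depth=1 children=['B'] left=['M'] right=['C'] parent=D
Step 2 (left): focus=M path=0 depth=1 children=['Q'] left=[] right=['F', 'C'] parent=D
Step 3 (right): focus=F path=1 depth=1 children=['B'] left=['M'] right=['C'] parent=D
Step 4 (right): focus=C path=2 depth=1 children=['E'] left=['M', 'F'] right=[] parent=D
Step 5 (down 0): focus=E path=2/0 depth=2 children=[] left=[] right=[] parent=C
Step 6 (up): focus=C path=2 depth=1 children=['E'] left=['M', 'F'] right=[] parent=D
Step 7 (up): focus=D path=root depth=0 children=['M', 'F', 'C'] (at root)
Step 8 (set A): focus=A path=root depth=0 children=['M', 'F', 'C'] (at root)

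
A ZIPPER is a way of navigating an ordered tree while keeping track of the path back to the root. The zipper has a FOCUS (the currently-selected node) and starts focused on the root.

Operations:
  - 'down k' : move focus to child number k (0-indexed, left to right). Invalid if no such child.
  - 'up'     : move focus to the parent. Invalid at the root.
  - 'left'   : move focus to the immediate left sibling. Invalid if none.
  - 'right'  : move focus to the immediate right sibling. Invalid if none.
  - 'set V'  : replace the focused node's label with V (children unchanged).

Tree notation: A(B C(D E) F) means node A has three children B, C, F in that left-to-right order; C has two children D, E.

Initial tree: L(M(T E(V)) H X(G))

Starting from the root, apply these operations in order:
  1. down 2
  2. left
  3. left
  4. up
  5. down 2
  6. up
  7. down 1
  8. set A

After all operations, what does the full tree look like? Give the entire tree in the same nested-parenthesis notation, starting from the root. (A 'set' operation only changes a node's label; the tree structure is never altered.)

Step 1 (down 2): focus=X path=2 depth=1 children=['G'] left=['M', 'H'] right=[] parent=L
Step 2 (left): focus=H path=1 depth=1 children=[] left=['M'] right=['X'] parent=L
Step 3 (left): focus=M path=0 depth=1 children=['T', 'E'] left=[] right=['H', 'X'] parent=L
Step 4 (up): focus=L path=root depth=0 children=['M', 'H', 'X'] (at root)
Step 5 (down 2): focus=X path=2 depth=1 children=['G'] left=['M', 'H'] right=[] parent=L
Step 6 (up): focus=L path=root depth=0 children=['M', 'H', 'X'] (at root)
Step 7 (down 1): focus=H path=1 depth=1 children=[] left=['M'] right=['X'] parent=L
Step 8 (set A): focus=A path=1 depth=1 children=[] left=['M'] right=['X'] parent=L

Answer: L(M(T E(V)) A X(G))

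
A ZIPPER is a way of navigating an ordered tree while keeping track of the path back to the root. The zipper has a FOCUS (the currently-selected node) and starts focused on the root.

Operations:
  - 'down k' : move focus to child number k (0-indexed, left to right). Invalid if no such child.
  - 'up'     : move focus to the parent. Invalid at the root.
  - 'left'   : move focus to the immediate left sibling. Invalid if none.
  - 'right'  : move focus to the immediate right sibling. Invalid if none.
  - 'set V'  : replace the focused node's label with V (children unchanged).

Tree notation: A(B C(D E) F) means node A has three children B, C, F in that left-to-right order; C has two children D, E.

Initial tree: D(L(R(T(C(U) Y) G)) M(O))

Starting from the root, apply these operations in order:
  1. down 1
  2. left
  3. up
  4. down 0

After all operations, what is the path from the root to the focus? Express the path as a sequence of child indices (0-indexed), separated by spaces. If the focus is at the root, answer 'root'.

Answer: 0

Derivation:
Step 1 (down 1): focus=M path=1 depth=1 children=['O'] left=['L'] right=[] parent=D
Step 2 (left): focus=L path=0 depth=1 children=['R'] left=[] right=['M'] parent=D
Step 3 (up): focus=D path=root depth=0 children=['L', 'M'] (at root)
Step 4 (down 0): focus=L path=0 depth=1 children=['R'] left=[] right=['M'] parent=D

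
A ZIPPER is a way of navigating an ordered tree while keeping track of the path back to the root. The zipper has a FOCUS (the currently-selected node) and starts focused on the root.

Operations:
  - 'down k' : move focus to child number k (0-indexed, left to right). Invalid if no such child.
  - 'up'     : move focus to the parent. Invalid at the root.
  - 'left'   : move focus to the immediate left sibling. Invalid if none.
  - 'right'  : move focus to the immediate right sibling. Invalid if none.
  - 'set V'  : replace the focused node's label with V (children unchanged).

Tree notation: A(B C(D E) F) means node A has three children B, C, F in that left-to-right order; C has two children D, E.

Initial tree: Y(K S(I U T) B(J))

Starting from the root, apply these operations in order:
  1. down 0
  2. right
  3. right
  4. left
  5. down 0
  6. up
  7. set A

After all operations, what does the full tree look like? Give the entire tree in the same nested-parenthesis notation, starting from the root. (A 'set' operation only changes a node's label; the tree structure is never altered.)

Step 1 (down 0): focus=K path=0 depth=1 children=[] left=[] right=['S', 'B'] parent=Y
Step 2 (right): focus=S path=1 depth=1 children=['I', 'U', 'T'] left=['K'] right=['B'] parent=Y
Step 3 (right): focus=B path=2 depth=1 children=['J'] left=['K', 'S'] right=[] parent=Y
Step 4 (left): focus=S path=1 depth=1 children=['I', 'U', 'T'] left=['K'] right=['B'] parent=Y
Step 5 (down 0): focus=I path=1/0 depth=2 children=[] left=[] right=['U', 'T'] parent=S
Step 6 (up): focus=S path=1 depth=1 children=['I', 'U', 'T'] left=['K'] right=['B'] parent=Y
Step 7 (set A): focus=A path=1 depth=1 children=['I', 'U', 'T'] left=['K'] right=['B'] parent=Y

Answer: Y(K A(I U T) B(J))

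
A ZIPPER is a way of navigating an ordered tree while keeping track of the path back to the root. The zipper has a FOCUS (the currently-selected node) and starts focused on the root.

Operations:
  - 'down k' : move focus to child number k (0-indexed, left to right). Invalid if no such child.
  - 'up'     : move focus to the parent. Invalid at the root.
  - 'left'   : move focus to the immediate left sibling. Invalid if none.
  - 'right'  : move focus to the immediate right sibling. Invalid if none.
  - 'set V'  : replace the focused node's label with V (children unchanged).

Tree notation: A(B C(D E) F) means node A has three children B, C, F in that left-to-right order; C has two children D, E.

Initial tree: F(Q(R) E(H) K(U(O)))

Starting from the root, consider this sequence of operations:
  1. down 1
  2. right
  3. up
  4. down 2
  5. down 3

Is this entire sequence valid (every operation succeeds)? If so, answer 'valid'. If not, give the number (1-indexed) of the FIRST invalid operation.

Step 1 (down 1): focus=E path=1 depth=1 children=['H'] left=['Q'] right=['K'] parent=F
Step 2 (right): focus=K path=2 depth=1 children=['U'] left=['Q', 'E'] right=[] parent=F
Step 3 (up): focus=F path=root depth=0 children=['Q', 'E', 'K'] (at root)
Step 4 (down 2): focus=K path=2 depth=1 children=['U'] left=['Q', 'E'] right=[] parent=F
Step 5 (down 3): INVALID

Answer: 5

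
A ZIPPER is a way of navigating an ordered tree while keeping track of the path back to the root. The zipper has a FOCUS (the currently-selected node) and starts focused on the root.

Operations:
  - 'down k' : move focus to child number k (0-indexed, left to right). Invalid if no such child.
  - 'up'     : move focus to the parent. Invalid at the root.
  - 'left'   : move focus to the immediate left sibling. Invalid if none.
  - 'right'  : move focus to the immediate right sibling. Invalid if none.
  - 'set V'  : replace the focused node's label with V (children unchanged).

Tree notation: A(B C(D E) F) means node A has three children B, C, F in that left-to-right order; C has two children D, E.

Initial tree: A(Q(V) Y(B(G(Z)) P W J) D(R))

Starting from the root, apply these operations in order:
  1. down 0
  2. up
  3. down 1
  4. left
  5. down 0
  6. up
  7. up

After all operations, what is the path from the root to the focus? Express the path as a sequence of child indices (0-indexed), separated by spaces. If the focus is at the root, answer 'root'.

Answer: root

Derivation:
Step 1 (down 0): focus=Q path=0 depth=1 children=['V'] left=[] right=['Y', 'D'] parent=A
Step 2 (up): focus=A path=root depth=0 children=['Q', 'Y', 'D'] (at root)
Step 3 (down 1): focus=Y path=1 depth=1 children=['B', 'P', 'W', 'J'] left=['Q'] right=['D'] parent=A
Step 4 (left): focus=Q path=0 depth=1 children=['V'] left=[] right=['Y', 'D'] parent=A
Step 5 (down 0): focus=V path=0/0 depth=2 children=[] left=[] right=[] parent=Q
Step 6 (up): focus=Q path=0 depth=1 children=['V'] left=[] right=['Y', 'D'] parent=A
Step 7 (up): focus=A path=root depth=0 children=['Q', 'Y', 'D'] (at root)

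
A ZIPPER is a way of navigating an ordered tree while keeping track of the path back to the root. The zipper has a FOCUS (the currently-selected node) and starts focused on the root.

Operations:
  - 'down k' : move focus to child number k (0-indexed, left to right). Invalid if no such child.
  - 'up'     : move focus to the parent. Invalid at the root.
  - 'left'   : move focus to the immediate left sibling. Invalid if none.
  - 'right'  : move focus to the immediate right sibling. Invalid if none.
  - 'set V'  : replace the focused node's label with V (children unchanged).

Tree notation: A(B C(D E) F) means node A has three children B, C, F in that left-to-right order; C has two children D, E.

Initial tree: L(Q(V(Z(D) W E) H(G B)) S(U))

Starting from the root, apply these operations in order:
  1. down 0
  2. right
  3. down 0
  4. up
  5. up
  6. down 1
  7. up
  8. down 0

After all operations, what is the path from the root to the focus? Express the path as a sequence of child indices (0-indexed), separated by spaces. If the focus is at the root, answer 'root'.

Step 1 (down 0): focus=Q path=0 depth=1 children=['V', 'H'] left=[] right=['S'] parent=L
Step 2 (right): focus=S path=1 depth=1 children=['U'] left=['Q'] right=[] parent=L
Step 3 (down 0): focus=U path=1/0 depth=2 children=[] left=[] right=[] parent=S
Step 4 (up): focus=S path=1 depth=1 children=['U'] left=['Q'] right=[] parent=L
Step 5 (up): focus=L path=root depth=0 children=['Q', 'S'] (at root)
Step 6 (down 1): focus=S path=1 depth=1 children=['U'] left=['Q'] right=[] parent=L
Step 7 (up): focus=L path=root depth=0 children=['Q', 'S'] (at root)
Step 8 (down 0): focus=Q path=0 depth=1 children=['V', 'H'] left=[] right=['S'] parent=L

Answer: 0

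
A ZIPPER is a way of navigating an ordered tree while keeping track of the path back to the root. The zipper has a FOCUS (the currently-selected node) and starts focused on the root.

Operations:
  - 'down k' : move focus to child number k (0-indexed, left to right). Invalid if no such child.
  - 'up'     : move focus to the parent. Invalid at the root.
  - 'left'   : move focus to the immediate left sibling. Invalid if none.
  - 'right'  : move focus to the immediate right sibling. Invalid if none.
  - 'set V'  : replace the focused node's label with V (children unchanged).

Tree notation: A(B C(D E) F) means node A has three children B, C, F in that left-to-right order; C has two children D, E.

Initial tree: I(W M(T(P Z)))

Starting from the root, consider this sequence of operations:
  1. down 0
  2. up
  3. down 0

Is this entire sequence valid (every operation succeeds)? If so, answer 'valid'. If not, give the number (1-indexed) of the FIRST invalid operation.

Answer: valid

Derivation:
Step 1 (down 0): focus=W path=0 depth=1 children=[] left=[] right=['M'] parent=I
Step 2 (up): focus=I path=root depth=0 children=['W', 'M'] (at root)
Step 3 (down 0): focus=W path=0 depth=1 children=[] left=[] right=['M'] parent=I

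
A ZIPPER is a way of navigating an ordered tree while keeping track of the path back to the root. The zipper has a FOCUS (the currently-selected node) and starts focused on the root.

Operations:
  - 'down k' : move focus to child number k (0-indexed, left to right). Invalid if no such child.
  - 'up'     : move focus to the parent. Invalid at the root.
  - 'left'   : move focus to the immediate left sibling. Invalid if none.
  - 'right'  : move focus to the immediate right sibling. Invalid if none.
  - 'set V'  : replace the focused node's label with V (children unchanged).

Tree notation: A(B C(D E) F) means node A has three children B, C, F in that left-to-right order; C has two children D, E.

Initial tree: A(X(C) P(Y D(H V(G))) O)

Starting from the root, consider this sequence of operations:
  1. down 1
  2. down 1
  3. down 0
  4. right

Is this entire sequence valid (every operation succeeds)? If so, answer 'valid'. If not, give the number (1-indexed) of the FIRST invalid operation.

Answer: valid

Derivation:
Step 1 (down 1): focus=P path=1 depth=1 children=['Y', 'D'] left=['X'] right=['O'] parent=A
Step 2 (down 1): focus=D path=1/1 depth=2 children=['H', 'V'] left=['Y'] right=[] parent=P
Step 3 (down 0): focus=H path=1/1/0 depth=3 children=[] left=[] right=['V'] parent=D
Step 4 (right): focus=V path=1/1/1 depth=3 children=['G'] left=['H'] right=[] parent=D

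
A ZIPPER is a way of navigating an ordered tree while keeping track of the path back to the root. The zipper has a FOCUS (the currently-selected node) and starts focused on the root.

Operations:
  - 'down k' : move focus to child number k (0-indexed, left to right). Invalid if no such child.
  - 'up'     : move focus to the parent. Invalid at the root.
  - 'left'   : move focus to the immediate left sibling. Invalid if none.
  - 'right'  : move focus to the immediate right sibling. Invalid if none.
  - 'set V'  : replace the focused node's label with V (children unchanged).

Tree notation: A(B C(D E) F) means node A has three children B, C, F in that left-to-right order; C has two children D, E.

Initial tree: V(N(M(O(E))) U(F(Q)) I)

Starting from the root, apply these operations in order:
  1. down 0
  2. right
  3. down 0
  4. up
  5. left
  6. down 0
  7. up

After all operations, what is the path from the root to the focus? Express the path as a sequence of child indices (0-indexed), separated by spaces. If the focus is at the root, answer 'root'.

Step 1 (down 0): focus=N path=0 depth=1 children=['M'] left=[] right=['U', 'I'] parent=V
Step 2 (right): focus=U path=1 depth=1 children=['F'] left=['N'] right=['I'] parent=V
Step 3 (down 0): focus=F path=1/0 depth=2 children=['Q'] left=[] right=[] parent=U
Step 4 (up): focus=U path=1 depth=1 children=['F'] left=['N'] right=['I'] parent=V
Step 5 (left): focus=N path=0 depth=1 children=['M'] left=[] right=['U', 'I'] parent=V
Step 6 (down 0): focus=M path=0/0 depth=2 children=['O'] left=[] right=[] parent=N
Step 7 (up): focus=N path=0 depth=1 children=['M'] left=[] right=['U', 'I'] parent=V

Answer: 0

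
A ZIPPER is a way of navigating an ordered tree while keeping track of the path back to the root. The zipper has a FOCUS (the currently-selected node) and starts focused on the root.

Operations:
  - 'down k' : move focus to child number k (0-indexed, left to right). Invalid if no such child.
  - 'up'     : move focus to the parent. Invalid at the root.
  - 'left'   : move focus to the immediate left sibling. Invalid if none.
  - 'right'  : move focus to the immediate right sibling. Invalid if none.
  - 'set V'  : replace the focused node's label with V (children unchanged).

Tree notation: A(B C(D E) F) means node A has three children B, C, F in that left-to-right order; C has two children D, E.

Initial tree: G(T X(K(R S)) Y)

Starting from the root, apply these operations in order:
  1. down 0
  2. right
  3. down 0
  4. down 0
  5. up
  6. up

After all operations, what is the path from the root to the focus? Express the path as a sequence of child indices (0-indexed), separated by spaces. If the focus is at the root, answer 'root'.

Answer: 1

Derivation:
Step 1 (down 0): focus=T path=0 depth=1 children=[] left=[] right=['X', 'Y'] parent=G
Step 2 (right): focus=X path=1 depth=1 children=['K'] left=['T'] right=['Y'] parent=G
Step 3 (down 0): focus=K path=1/0 depth=2 children=['R', 'S'] left=[] right=[] parent=X
Step 4 (down 0): focus=R path=1/0/0 depth=3 children=[] left=[] right=['S'] parent=K
Step 5 (up): focus=K path=1/0 depth=2 children=['R', 'S'] left=[] right=[] parent=X
Step 6 (up): focus=X path=1 depth=1 children=['K'] left=['T'] right=['Y'] parent=G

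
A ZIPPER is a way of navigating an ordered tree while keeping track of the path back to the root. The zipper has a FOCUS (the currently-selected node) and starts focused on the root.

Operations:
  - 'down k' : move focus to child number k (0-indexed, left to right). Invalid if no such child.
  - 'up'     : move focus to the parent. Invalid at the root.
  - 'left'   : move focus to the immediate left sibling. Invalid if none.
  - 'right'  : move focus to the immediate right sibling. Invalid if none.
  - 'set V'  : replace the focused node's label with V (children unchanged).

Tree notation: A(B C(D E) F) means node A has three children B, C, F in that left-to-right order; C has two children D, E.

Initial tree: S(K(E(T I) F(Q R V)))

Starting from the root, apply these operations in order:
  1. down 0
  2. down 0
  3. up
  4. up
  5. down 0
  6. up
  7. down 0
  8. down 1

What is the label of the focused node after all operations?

Step 1 (down 0): focus=K path=0 depth=1 children=['E', 'F'] left=[] right=[] parent=S
Step 2 (down 0): focus=E path=0/0 depth=2 children=['T', 'I'] left=[] right=['F'] parent=K
Step 3 (up): focus=K path=0 depth=1 children=['E', 'F'] left=[] right=[] parent=S
Step 4 (up): focus=S path=root depth=0 children=['K'] (at root)
Step 5 (down 0): focus=K path=0 depth=1 children=['E', 'F'] left=[] right=[] parent=S
Step 6 (up): focus=S path=root depth=0 children=['K'] (at root)
Step 7 (down 0): focus=K path=0 depth=1 children=['E', 'F'] left=[] right=[] parent=S
Step 8 (down 1): focus=F path=0/1 depth=2 children=['Q', 'R', 'V'] left=['E'] right=[] parent=K

Answer: F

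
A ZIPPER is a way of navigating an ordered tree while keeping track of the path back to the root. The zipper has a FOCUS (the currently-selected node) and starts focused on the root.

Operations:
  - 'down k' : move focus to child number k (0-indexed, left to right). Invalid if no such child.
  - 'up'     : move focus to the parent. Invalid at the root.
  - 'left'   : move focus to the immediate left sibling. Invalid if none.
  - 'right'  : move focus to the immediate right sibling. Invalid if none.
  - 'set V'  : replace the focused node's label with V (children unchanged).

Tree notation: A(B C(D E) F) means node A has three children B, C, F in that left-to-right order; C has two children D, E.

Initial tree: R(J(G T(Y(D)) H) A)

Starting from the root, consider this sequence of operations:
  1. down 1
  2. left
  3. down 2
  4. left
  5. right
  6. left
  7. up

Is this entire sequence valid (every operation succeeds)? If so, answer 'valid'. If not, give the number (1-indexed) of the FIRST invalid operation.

Answer: valid

Derivation:
Step 1 (down 1): focus=A path=1 depth=1 children=[] left=['J'] right=[] parent=R
Step 2 (left): focus=J path=0 depth=1 children=['G', 'T', 'H'] left=[] right=['A'] parent=R
Step 3 (down 2): focus=H path=0/2 depth=2 children=[] left=['G', 'T'] right=[] parent=J
Step 4 (left): focus=T path=0/1 depth=2 children=['Y'] left=['G'] right=['H'] parent=J
Step 5 (right): focus=H path=0/2 depth=2 children=[] left=['G', 'T'] right=[] parent=J
Step 6 (left): focus=T path=0/1 depth=2 children=['Y'] left=['G'] right=['H'] parent=J
Step 7 (up): focus=J path=0 depth=1 children=['G', 'T', 'H'] left=[] right=['A'] parent=R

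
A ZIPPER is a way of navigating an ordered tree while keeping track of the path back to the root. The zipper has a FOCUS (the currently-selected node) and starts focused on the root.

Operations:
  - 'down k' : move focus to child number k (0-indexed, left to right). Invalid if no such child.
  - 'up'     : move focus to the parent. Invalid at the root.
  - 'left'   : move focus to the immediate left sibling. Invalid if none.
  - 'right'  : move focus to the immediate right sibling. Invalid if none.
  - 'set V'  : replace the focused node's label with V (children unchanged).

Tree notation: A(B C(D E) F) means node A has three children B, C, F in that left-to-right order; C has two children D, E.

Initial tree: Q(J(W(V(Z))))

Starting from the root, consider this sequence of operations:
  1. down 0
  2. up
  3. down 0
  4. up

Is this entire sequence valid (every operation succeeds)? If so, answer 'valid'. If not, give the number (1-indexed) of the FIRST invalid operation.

Step 1 (down 0): focus=J path=0 depth=1 children=['W'] left=[] right=[] parent=Q
Step 2 (up): focus=Q path=root depth=0 children=['J'] (at root)
Step 3 (down 0): focus=J path=0 depth=1 children=['W'] left=[] right=[] parent=Q
Step 4 (up): focus=Q path=root depth=0 children=['J'] (at root)

Answer: valid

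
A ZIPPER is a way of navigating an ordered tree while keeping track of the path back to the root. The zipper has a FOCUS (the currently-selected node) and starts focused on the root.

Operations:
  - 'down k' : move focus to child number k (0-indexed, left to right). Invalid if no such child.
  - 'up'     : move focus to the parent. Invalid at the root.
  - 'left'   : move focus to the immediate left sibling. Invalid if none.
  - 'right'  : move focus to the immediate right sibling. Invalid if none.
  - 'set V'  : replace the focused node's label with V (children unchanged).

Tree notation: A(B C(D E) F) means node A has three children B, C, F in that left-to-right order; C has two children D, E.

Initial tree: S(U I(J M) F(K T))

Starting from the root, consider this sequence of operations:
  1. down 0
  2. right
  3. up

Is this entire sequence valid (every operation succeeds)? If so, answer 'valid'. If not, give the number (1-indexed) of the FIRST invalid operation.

Answer: valid

Derivation:
Step 1 (down 0): focus=U path=0 depth=1 children=[] left=[] right=['I', 'F'] parent=S
Step 2 (right): focus=I path=1 depth=1 children=['J', 'M'] left=['U'] right=['F'] parent=S
Step 3 (up): focus=S path=root depth=0 children=['U', 'I', 'F'] (at root)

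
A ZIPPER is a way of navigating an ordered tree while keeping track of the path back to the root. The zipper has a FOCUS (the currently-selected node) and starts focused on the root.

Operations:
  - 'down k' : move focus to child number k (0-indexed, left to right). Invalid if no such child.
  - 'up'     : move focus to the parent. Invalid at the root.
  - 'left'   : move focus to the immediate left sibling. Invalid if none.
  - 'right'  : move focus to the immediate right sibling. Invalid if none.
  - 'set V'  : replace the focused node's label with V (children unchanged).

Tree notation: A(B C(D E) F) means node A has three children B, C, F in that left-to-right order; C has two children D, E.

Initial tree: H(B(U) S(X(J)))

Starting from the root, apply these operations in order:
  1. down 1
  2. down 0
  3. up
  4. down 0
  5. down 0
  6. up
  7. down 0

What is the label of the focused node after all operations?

Answer: J

Derivation:
Step 1 (down 1): focus=S path=1 depth=1 children=['X'] left=['B'] right=[] parent=H
Step 2 (down 0): focus=X path=1/0 depth=2 children=['J'] left=[] right=[] parent=S
Step 3 (up): focus=S path=1 depth=1 children=['X'] left=['B'] right=[] parent=H
Step 4 (down 0): focus=X path=1/0 depth=2 children=['J'] left=[] right=[] parent=S
Step 5 (down 0): focus=J path=1/0/0 depth=3 children=[] left=[] right=[] parent=X
Step 6 (up): focus=X path=1/0 depth=2 children=['J'] left=[] right=[] parent=S
Step 7 (down 0): focus=J path=1/0/0 depth=3 children=[] left=[] right=[] parent=X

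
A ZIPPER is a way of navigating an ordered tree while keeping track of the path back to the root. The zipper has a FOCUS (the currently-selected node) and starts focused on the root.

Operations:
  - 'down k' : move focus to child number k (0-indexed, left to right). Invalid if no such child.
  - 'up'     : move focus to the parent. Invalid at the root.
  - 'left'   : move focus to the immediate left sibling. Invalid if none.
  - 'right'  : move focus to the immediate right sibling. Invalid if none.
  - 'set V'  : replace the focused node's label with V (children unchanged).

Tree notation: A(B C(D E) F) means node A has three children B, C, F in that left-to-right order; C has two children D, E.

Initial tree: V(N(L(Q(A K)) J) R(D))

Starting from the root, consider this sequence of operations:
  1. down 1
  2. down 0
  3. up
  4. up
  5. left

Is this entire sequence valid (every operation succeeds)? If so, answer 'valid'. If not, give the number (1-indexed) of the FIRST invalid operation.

Answer: 5

Derivation:
Step 1 (down 1): focus=R path=1 depth=1 children=['D'] left=['N'] right=[] parent=V
Step 2 (down 0): focus=D path=1/0 depth=2 children=[] left=[] right=[] parent=R
Step 3 (up): focus=R path=1 depth=1 children=['D'] left=['N'] right=[] parent=V
Step 4 (up): focus=V path=root depth=0 children=['N', 'R'] (at root)
Step 5 (left): INVALID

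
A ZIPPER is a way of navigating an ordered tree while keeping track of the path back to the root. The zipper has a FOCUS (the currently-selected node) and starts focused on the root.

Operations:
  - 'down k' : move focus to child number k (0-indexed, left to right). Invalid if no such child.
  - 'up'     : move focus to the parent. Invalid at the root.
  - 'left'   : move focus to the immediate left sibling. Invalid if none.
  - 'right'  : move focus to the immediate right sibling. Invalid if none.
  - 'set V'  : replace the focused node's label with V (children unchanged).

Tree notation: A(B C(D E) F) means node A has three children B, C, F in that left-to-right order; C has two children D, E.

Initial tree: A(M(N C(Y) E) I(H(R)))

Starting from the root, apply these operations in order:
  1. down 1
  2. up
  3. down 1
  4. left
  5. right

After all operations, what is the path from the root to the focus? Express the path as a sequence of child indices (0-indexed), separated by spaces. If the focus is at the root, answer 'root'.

Answer: 1

Derivation:
Step 1 (down 1): focus=I path=1 depth=1 children=['H'] left=['M'] right=[] parent=A
Step 2 (up): focus=A path=root depth=0 children=['M', 'I'] (at root)
Step 3 (down 1): focus=I path=1 depth=1 children=['H'] left=['M'] right=[] parent=A
Step 4 (left): focus=M path=0 depth=1 children=['N', 'C', 'E'] left=[] right=['I'] parent=A
Step 5 (right): focus=I path=1 depth=1 children=['H'] left=['M'] right=[] parent=A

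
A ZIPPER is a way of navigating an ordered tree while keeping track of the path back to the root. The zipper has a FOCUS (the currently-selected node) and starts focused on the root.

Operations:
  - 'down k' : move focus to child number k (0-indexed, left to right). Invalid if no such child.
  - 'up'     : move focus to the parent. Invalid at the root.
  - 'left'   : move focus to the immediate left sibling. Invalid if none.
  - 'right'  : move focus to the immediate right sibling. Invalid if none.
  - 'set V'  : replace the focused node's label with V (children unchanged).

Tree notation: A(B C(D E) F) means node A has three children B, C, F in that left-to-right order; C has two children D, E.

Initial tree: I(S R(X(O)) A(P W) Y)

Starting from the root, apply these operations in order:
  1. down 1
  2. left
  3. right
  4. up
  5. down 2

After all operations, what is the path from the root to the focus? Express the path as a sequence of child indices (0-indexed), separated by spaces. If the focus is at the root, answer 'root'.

Answer: 2

Derivation:
Step 1 (down 1): focus=R path=1 depth=1 children=['X'] left=['S'] right=['A', 'Y'] parent=I
Step 2 (left): focus=S path=0 depth=1 children=[] left=[] right=['R', 'A', 'Y'] parent=I
Step 3 (right): focus=R path=1 depth=1 children=['X'] left=['S'] right=['A', 'Y'] parent=I
Step 4 (up): focus=I path=root depth=0 children=['S', 'R', 'A', 'Y'] (at root)
Step 5 (down 2): focus=A path=2 depth=1 children=['P', 'W'] left=['S', 'R'] right=['Y'] parent=I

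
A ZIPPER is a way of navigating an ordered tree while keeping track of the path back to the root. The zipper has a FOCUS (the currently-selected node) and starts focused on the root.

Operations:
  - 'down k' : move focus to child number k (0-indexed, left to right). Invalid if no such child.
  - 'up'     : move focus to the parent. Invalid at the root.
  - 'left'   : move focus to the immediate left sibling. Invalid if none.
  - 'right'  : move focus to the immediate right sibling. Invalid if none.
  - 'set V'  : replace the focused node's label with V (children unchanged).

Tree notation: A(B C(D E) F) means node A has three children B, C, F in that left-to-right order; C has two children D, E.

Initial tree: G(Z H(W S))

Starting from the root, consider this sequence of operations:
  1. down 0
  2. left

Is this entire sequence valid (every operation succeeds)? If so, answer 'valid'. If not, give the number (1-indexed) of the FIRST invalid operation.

Answer: 2

Derivation:
Step 1 (down 0): focus=Z path=0 depth=1 children=[] left=[] right=['H'] parent=G
Step 2 (left): INVALID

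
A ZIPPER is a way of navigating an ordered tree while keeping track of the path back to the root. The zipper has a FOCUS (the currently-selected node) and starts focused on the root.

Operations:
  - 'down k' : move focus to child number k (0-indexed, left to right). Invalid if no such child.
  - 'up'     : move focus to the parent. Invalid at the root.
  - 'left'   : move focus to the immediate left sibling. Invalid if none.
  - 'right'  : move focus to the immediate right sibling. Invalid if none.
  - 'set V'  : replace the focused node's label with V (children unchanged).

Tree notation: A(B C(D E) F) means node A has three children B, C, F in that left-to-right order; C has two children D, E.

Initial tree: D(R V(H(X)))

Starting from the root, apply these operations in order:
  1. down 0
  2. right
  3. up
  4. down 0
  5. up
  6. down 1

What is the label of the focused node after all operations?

Step 1 (down 0): focus=R path=0 depth=1 children=[] left=[] right=['V'] parent=D
Step 2 (right): focus=V path=1 depth=1 children=['H'] left=['R'] right=[] parent=D
Step 3 (up): focus=D path=root depth=0 children=['R', 'V'] (at root)
Step 4 (down 0): focus=R path=0 depth=1 children=[] left=[] right=['V'] parent=D
Step 5 (up): focus=D path=root depth=0 children=['R', 'V'] (at root)
Step 6 (down 1): focus=V path=1 depth=1 children=['H'] left=['R'] right=[] parent=D

Answer: V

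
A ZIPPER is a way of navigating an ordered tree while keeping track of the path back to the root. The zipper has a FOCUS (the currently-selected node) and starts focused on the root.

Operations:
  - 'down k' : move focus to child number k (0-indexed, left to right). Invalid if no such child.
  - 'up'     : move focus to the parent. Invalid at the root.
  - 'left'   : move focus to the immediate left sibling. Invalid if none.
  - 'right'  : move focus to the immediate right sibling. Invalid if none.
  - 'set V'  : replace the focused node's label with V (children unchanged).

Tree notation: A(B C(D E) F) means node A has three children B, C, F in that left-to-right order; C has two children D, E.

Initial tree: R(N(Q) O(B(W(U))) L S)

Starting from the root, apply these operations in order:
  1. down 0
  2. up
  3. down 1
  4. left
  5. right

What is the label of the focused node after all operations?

Step 1 (down 0): focus=N path=0 depth=1 children=['Q'] left=[] right=['O', 'L', 'S'] parent=R
Step 2 (up): focus=R path=root depth=0 children=['N', 'O', 'L', 'S'] (at root)
Step 3 (down 1): focus=O path=1 depth=1 children=['B'] left=['N'] right=['L', 'S'] parent=R
Step 4 (left): focus=N path=0 depth=1 children=['Q'] left=[] right=['O', 'L', 'S'] parent=R
Step 5 (right): focus=O path=1 depth=1 children=['B'] left=['N'] right=['L', 'S'] parent=R

Answer: O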